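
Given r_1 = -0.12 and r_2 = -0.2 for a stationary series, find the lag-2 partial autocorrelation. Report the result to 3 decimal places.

φ_{22} = (r_2 − r_1²) / (1 − r_1²)
r_1² = (-0.12)² = 0.0144
Numerator = -0.2 − 0.0144 = -0.2144; denominator = 1 − 0.0144 = 0.9856
φ_{22} = -0.2144 / 0.9856 = -0.218

-0.218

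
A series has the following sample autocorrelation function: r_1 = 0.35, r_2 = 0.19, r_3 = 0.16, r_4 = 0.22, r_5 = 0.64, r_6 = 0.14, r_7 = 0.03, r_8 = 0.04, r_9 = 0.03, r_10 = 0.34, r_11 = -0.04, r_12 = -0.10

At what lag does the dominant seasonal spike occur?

The largest autocorrelation is r_5 = 0.64; the remaining lags stay at or below 0.35. The elevated value at lag 1 (0.35), dropping to 0.19 at lag 2, reflects decaying short-term dependence rather than seasonality.
The dominant spike at lag 5 indicates a seasonal period of 5.

5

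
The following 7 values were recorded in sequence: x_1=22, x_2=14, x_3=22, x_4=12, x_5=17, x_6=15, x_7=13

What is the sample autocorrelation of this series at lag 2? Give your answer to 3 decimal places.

Mean x̄ = (22 + 14 + 22 + 12 + 17 + 15 + 13)/7 = 16.4286
Deviations from mean: 5.5714, -2.4286, 5.5714, -4.4286, 0.5714, -1.4286, -3.4286
Numerator Σ_{t=1}^{5}(x_t−x̄)(x_{t+2}−x̄) = 49.3469
Denominator Σ(x_t−x̄)² = 101.7143
r_2 = 49.3469 / 101.7143 = 0.485

0.485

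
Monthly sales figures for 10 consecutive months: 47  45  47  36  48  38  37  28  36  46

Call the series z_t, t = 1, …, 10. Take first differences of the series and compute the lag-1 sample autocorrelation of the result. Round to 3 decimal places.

First differences Δz: -2, 2, -11, 12, -10, -1, -9, 8, 10
Mean of differences = -0.1111
Numerator Σ(Δz_t−Δz̄)(Δz_{t+1}−Δz̄) = -252.0123
Denominator Σ(Δz_t−Δz̄)² = 618.8889
r_1(Δz) = -252.0123 / 618.8889 = -0.407

-0.407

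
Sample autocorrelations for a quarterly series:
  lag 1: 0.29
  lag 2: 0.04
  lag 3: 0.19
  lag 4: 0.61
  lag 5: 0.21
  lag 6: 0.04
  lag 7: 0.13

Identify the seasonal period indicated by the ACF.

4

The largest autocorrelation is r_4 = 0.61; the remaining lags stay at or below 0.29. The elevated value at lag 1 (0.29), dropping to 0.04 at lag 2, reflects decaying short-term dependence rather than seasonality.
The dominant spike at lag 4 indicates a seasonal period of 4.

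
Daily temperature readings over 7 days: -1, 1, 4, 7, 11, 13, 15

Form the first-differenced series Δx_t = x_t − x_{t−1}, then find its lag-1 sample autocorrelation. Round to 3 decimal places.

First differences Δx: 2, 3, 3, 4, 2, 2
Mean of differences = 2.6667
Numerator Σ(Δx_t−Δx̄)(Δx_{t+1}−Δx̄) = -0.1111
Denominator Σ(Δx_t−Δx̄)² = 3.3333
r_1(Δx) = -0.1111 / 3.3333 = -0.033

-0.033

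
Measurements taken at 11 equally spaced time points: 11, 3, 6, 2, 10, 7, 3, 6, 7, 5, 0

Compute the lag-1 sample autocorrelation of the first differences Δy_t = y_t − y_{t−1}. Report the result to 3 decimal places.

First differences Δy: -8, 3, -4, 8, -3, -4, 3, 1, -2, -5
Mean of differences = -1.1000
Numerator Σ(Δy_t−Δȳ)(Δy_{t+1}−Δȳ) = -80.0100
Denominator Σ(Δy_t−Δȳ)² = 204.9000
r_1(Δy) = -80.0100 / 204.9000 = -0.390

-0.390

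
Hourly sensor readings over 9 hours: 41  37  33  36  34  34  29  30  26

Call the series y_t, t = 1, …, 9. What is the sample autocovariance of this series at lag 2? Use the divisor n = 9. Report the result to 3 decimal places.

3.938

Mean ȳ = (41 + 37 + 33 + 36 + 34 + 34 + 29 + 30 + 26)/9 = 33.3333
Σ_{t=1}^{7}(y_t−ȳ)(y_{t+2}−ȳ) = 35.4444
γ_2 = 35.4444 / 9 = 3.938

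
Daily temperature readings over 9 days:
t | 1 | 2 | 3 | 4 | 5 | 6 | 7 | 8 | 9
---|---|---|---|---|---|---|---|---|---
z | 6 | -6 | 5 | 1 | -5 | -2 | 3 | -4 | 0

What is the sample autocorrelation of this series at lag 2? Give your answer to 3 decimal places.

Mean z̄ = (6 − 6 + 5 + 1 − 5 − 2 + 3 − 4 + 0)/9 = -0.2222
Numerator Σ_{t=1}^{7}(z_t−z̄)(z_{t+2}−z̄) = -9.6543
Denominator Σ(z_t−z̄)² = 151.5556
r_2 = -9.6543 / 151.5556 = -0.064

-0.064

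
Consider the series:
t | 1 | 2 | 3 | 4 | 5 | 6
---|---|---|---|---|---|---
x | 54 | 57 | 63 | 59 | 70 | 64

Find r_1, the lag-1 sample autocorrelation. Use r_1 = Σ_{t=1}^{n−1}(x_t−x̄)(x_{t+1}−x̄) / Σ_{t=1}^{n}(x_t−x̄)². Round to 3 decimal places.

Mean x̄ = (54 + 57 + 63 + 59 + 70 + 64)/6 = 61.1667
Σ(x_t−x̄)(x_{t+1}−x̄) = (29.8611) + (-7.6389) + (-3.9722) + (-19.1389) + (25.0278) = 24.1389
Denominator Σ(x_t−x̄)² = 162.8333
r_1 = 24.1389 / 162.8333 = 0.148

0.148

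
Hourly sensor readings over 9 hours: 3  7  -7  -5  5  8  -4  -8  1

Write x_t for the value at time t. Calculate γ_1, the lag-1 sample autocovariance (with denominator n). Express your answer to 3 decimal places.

Mean x̄ = (3 + 7 − 7 − 5 + 5 + 8 − 4 − 8 + 1)/9 = 0.0000
Σ_{t=1}^{8}(x_t−x̄)(x_{t+1}−x̄) = 14.0000
γ_1 = 14.0000 / 9 = 1.556

1.556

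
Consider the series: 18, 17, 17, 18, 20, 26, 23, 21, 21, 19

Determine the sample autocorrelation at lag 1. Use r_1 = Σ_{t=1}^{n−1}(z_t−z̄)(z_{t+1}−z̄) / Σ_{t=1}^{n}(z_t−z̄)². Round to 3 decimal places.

0.568

Mean z̄ = (18 + 17 + 17 + 18 + 20 + 26 + 23 + 21 + 21 + 19)/10 = 20.0000
Numerator Σ_{t=1}^{9}(z_t−z̄)(z_{t+1}−z̄) = 42.0000
Denominator Σ(z_t−z̄)² = 74.0000
r_1 = 42.0000 / 74.0000 = 0.568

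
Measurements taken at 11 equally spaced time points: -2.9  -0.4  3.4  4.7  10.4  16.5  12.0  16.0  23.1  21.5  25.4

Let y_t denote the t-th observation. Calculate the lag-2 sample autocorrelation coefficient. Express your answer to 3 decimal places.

Mean ȳ = (-2.9 − 0.4 + 3.4 + 4.7 + 10.4 + 16.5 + 12.0 + 16.0 + 23.1 + 21.5 + 25.4)/11 = 11.7909
Numerator Σ_{t=1}^{9}(y_t−ȳ)(y_{t+2}−ȳ) = 404.6617
Denominator Σ(y_t−ȳ)² = 934.3691
r_2 = 404.6617 / 934.3691 = 0.433

0.433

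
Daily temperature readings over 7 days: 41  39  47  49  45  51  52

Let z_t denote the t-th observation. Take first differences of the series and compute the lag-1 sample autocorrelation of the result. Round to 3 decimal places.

-0.490

First differences Δz: -2, 8, 2, -4, 6, 1
Mean of differences = 1.8333
Numerator Σ(Δz_t−Δz̄)(Δz_{t+1}−Δz̄) = -51.3611
Denominator Σ(Δz_t−Δz̄)² = 104.8333
r_1(Δz) = -51.3611 / 104.8333 = -0.490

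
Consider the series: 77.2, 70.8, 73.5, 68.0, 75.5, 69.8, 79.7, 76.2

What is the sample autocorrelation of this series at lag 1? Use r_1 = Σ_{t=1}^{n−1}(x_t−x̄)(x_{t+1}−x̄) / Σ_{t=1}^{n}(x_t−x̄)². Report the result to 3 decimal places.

Mean x̄ = (77.2 + 70.8 + 73.5 + 68.0 + 75.5 + 69.8 + 79.7 + 76.2)/8 = 73.8375
Σ(x_t−x̄)(x_{t+1}−x̄) = (-10.2136) + (1.0252) + (1.9702) + (-9.7048) + (-6.7123) + (-23.6698) + (13.8502) = -33.4552
Denominator Σ(x_t−x̄)² = 113.7388
r_1 = -33.4552 / 113.7388 = -0.294

-0.294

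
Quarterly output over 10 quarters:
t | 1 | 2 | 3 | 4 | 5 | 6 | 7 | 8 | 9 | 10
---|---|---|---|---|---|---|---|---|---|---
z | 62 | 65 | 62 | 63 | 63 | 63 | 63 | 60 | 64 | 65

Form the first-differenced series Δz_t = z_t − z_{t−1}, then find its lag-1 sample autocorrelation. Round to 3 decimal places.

First differences Δz: 3, -3, 1, 0, 0, 0, -3, 4, 1
Mean of differences = 0.3333
Numerator Σ(Δz_t−Δz̄)(Δz_{t+1}−Δz̄) = -19.7778
Denominator Σ(Δz_t−Δz̄)² = 44.0000
r_1(Δz) = -19.7778 / 44.0000 = -0.449

-0.449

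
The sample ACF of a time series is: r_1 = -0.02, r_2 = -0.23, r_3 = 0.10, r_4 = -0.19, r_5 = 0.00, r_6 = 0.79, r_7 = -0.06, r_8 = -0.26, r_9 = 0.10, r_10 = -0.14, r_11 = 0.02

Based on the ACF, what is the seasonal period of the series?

The largest autocorrelation is r_6 = 0.79; the remaining lags stay at or below 0.10.
The dominant spike at lag 6 indicates a seasonal period of 6.

6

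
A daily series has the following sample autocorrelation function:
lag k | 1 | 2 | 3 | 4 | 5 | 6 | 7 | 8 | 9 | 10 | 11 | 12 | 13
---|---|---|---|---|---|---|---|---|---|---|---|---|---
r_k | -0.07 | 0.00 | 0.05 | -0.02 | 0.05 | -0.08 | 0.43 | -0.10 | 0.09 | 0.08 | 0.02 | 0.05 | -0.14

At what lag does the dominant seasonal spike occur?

7

The largest autocorrelation is r_7 = 0.43; the remaining lags stay at or below 0.09.
The dominant spike at lag 7 indicates a seasonal period of 7.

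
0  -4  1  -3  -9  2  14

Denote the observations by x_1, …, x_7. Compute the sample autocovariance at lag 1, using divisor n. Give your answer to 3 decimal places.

4.548

Mean x̄ = (0 − 4 + 1 − 3 − 9 + 2 + 14)/7 = 0.1429
Deviations: -0.1429, -4.1429, 0.8571, -3.1429, -9.1429, 1.8571, 13.8571
Σ_{t=1}^{6}(x_t−x̄)(x_{t+1}−x̄) = 31.8367
γ_1 = 31.8367 / 7 = 4.548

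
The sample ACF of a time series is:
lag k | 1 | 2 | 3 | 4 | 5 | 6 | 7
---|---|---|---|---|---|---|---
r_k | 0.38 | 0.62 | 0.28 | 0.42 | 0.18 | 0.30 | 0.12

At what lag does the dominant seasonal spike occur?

The largest autocorrelation is r_2 = 0.62, with a weaker echo at lag 4 (0.42); the remaining lags stay at or below 0.38.
The dominant spike at lag 2 indicates a seasonal period of 2.

2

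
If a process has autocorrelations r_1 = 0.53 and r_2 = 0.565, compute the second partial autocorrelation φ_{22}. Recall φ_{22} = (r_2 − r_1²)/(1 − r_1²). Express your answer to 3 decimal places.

0.395

φ_{22} = (r_2 − r_1²) / (1 − r_1²)
r_1² = (0.53)² = 0.2809
Numerator = 0.565 − 0.2809 = 0.2841; denominator = 1 − 0.2809 = 0.7191
φ_{22} = 0.2841 / 0.7191 = 0.395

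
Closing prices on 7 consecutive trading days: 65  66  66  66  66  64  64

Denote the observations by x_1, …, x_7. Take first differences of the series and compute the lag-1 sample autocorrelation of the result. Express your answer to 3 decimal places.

-0.075

First differences Δx: 1, 0, 0, 0, -2, 0
Mean of differences = -0.1667
Numerator Σ(Δx_t−Δx̄)(Δx_{t+1}−Δx̄) = -0.3611
Denominator Σ(Δx_t−Δx̄)² = 4.8333
r_1(Δx) = -0.3611 / 4.8333 = -0.075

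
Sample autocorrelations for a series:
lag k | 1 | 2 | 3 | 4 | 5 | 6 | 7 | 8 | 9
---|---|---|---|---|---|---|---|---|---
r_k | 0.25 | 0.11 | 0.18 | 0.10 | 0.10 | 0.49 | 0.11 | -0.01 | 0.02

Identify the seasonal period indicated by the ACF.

The largest autocorrelation is r_6 = 0.49; the remaining lags stay at or below 0.25. The elevated value at lag 1 (0.25), dropping to 0.11 at lag 2, reflects decaying short-term dependence rather than seasonality.
The dominant spike at lag 6 indicates a seasonal period of 6.

6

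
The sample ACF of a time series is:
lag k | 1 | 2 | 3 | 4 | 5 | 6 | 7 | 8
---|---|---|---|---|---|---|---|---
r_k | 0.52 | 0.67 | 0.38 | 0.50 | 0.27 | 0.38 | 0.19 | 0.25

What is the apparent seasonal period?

2

The largest autocorrelation is r_2 = 0.67; the remaining lags stay at or below 0.52.
The dominant spike at lag 2 indicates a seasonal period of 2.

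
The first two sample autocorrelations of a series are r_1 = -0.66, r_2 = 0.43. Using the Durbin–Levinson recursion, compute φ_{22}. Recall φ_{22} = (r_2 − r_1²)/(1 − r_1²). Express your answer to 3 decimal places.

φ_{22} = (r_2 − r_1²) / (1 − r_1²)
r_1² = (-0.66)² = 0.4356
Numerator = 0.43 − 0.4356 = -0.0056; denominator = 1 − 0.4356 = 0.5644
φ_{22} = -0.0056 / 0.5644 = -0.010

-0.010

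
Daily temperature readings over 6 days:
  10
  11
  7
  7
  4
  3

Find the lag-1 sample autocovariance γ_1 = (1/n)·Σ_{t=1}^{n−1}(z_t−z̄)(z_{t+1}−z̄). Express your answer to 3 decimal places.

4.000

Mean z̄ = (10 + 11 + 7 + 7 + 4 + 3)/6 = 7.0000
Σ_{t=1}^{5}(z_t−z̄)(z_{t+1}−z̄) = 24.0000
γ_1 = 24.0000 / 6 = 4.000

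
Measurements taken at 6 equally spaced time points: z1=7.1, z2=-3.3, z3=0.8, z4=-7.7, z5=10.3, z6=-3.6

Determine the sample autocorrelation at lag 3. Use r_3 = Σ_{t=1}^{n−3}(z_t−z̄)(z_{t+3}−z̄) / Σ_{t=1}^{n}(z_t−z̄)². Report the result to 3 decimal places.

-0.389

Mean z̄ = (7.1 − 3.3 + 0.8 − 7.7 + 10.3 − 3.6)/6 = 0.6000
Deviations from mean: 6.5000, -3.9000, 0.2000, -8.3000, 9.7000, -4.2000
Σ(z_t−z̄)(z_{t+3}−z̄) = (-53.9500) + (-37.8300) + (-0.8400) = -92.6200
Denominator Σ(z_t−z̄)² = 238.1200
r_3 = -92.6200 / 238.1200 = -0.389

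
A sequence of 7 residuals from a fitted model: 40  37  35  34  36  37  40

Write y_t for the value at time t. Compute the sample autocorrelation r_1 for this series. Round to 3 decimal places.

0.281

Mean ȳ = (40 + 37 + 35 + 34 + 36 + 37 + 40)/7 = 37.0000
Numerator Σ_{t=1}^{6}(y_t−ȳ)(y_{t+1}−ȳ) = 9.0000
Denominator Σ(y_t−ȳ)² = 32.0000
r_1 = 9.0000 / 32.0000 = 0.281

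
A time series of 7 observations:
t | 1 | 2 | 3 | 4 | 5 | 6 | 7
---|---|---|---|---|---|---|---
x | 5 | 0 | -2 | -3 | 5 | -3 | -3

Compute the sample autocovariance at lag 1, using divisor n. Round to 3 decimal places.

Mean x̄ = (5 + 0 − 2 − 3 + 5 − 3 − 3)/7 = -0.1429
Σ_{t=1}^{6}(x_t−x̄)(x_{t+1}−x̄) = -15.4490
γ_1 = -15.4490 / 7 = -2.207

-2.207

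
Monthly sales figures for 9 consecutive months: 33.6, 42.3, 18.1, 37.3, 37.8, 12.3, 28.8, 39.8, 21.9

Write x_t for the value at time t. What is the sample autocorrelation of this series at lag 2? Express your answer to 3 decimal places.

Mean x̄ = (33.6 + 42.3 + 18.1 + 37.3 + 37.8 + 12.3 + 28.8 + 39.8 + 21.9)/9 = 30.2111
Numerator Σ_{t=1}^{7}(x_t−x̄)(x_{t+2}−x̄) = -344.9547
Denominator Σ(x_t−x̄)² = 895.9689
r_2 = -344.9547 / 895.9689 = -0.385

-0.385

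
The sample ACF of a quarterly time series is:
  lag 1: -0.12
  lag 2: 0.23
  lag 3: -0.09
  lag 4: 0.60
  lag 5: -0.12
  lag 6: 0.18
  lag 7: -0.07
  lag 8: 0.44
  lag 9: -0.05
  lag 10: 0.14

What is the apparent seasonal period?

4

The largest autocorrelation is r_4 = 0.60, with a weaker echo at lag 8 (0.44); the remaining lags stay at or below 0.23.
The dominant spike at lag 4 indicates a seasonal period of 4.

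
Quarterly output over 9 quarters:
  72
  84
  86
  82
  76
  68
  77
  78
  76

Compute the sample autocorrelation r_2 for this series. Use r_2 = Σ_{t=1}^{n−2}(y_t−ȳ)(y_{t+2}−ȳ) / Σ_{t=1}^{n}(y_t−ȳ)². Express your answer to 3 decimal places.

Mean ȳ = (72 + 84 + 86 + 82 + 76 + 68 + 77 + 78 + 76)/9 = 77.6667
Σ(y_t−ȳ)(y_{t+2}−ȳ) = (-47.2222) + (27.4444) + (-13.8889) + (-41.8889) + (1.1111) + (-3.2222) + (1.1111) = -76.5556
Denominator Σ(y_t−ȳ)² = 260.0000
r_2 = -76.5556 / 260.0000 = -0.294

-0.294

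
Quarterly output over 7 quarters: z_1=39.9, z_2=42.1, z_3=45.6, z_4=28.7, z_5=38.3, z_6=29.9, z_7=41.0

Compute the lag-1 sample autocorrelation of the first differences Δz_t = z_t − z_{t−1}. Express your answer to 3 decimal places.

-0.655

First differences Δz: 2.2, 3.5, -16.9, 9.6, -8.4, 11.1
Mean of differences = 0.1833
Numerator Σ(Δz_t−Δz̄)(Δz_{t+1}−Δz̄) = -385.3669
Denominator Σ(Δz_t−Δz̄)² = 588.4283
r_1(Δz) = -385.3669 / 588.4283 = -0.655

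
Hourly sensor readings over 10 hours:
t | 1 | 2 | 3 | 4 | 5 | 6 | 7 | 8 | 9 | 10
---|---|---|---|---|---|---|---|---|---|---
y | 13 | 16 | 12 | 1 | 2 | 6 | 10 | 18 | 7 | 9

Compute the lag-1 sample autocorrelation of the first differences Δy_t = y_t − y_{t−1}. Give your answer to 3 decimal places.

-0.112

First differences Δy: 3, -4, -11, 1, 4, 4, 8, -11, 2
Mean of differences = -0.4444
Numerator Σ(Δy_t−Δȳ)(Δy_{t+1}−Δȳ) = -41.1975
Denominator Σ(Δy_t−Δȳ)² = 366.2222
r_1(Δy) = -41.1975 / 366.2222 = -0.112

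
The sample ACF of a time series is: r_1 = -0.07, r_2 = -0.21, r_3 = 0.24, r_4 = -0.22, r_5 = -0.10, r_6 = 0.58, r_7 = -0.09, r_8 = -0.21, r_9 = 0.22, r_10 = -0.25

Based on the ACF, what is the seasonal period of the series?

6

The largest autocorrelation is r_6 = 0.58; the remaining lags stay at or below 0.24.
The dominant spike at lag 6 indicates a seasonal period of 6.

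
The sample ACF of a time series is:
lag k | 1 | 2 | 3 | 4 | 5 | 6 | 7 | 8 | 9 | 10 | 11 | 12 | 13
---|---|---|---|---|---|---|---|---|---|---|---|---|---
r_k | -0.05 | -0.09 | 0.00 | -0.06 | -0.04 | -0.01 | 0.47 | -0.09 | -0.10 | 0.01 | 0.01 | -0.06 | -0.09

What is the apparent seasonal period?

7

The largest autocorrelation is r_7 = 0.47; the remaining lags stay at or below 0.01.
The dominant spike at lag 7 indicates a seasonal period of 7.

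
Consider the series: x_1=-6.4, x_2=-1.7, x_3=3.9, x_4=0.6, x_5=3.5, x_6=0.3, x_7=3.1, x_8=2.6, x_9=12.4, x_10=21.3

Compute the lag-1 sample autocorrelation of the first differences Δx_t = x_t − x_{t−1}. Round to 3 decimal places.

First differences Δx: 4.7, 5.6, -3.3, 2.9, -3.2, 2.8, -0.5, 9.8, 8.9
Mean of differences = 3.0778
Numerator Σ(Δx_t−Δx̄)(Δx_{t+1}−Δx̄) = 8.0806
Denominator Σ(Δx_t−Δx̄)² = 181.0756
r_1(Δx) = 8.0806 / 181.0756 = 0.045

0.045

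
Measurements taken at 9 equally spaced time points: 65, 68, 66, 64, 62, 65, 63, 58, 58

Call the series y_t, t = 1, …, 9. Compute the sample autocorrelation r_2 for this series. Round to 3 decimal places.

-0.013

Mean ȳ = (65 + 68 + 66 + 64 + 62 + 65 + 63 + 58 + 58)/9 = 63.2222
Numerator Σ_{t=1}^{7}(y_t−ȳ)(y_{t+2}−ȳ) = -1.2099
Denominator Σ(y_t−ȳ)² = 93.5556
r_2 = -1.2099 / 93.5556 = -0.013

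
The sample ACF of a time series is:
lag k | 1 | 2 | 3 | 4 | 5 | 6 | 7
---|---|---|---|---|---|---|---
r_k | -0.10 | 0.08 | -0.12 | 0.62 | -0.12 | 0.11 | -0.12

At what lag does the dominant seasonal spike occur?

The largest autocorrelation is r_4 = 0.62; the remaining lags stay at or below 0.11.
The dominant spike at lag 4 indicates a seasonal period of 4.

4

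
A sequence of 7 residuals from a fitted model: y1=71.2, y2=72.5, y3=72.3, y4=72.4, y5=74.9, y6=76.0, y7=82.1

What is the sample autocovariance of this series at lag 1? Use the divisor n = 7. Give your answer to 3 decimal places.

3.817

Mean ȳ = (71.2 + 72.5 + 72.3 + 72.4 + 74.9 + 76.0 + 82.1)/7 = 74.4857
Deviations: -3.2857, -1.9857, -2.1857, -2.0857, 0.4143, 1.5143, 7.6143
Σ_{t=1}^{6}(y_t−ȳ)(y_{t+1}−ȳ) = 26.7169
γ_1 = 26.7169 / 7 = 3.817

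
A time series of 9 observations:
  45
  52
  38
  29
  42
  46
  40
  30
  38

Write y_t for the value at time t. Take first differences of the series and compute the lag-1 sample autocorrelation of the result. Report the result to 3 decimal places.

First differences Δy: 7, -14, -9, 13, 4, -6, -10, 8
Mean of differences = -0.8750
Numerator Σ(Δy_t−Δȳ)(Δy_{t+1}−Δȳ) = -101.0156
Denominator Σ(Δy_t−Δȳ)² = 704.8750
r_1(Δy) = -101.0156 / 704.8750 = -0.143

-0.143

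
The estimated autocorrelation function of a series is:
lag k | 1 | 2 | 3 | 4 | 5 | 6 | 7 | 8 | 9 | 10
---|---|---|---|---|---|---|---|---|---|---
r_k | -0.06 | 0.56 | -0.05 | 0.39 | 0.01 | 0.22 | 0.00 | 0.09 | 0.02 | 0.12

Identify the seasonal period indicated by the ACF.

2

The largest autocorrelation is r_2 = 0.56, with weaker echoes at lags 4 (0.39) and 6 (0.22); the remaining lags stay at or below 0.12.
The dominant spike at lag 2 indicates a seasonal period of 2.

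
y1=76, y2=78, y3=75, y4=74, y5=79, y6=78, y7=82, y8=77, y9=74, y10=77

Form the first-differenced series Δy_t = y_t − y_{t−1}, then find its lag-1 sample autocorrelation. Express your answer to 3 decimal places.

-0.309

First differences Δy: 2, -3, -1, 5, -1, 4, -5, -3, 3
Mean of differences = 0.1111
Numerator Σ(Δy_t−Δȳ)(Δy_{t+1}−Δȳ) = -30.5679
Denominator Σ(Δy_t−Δȳ)² = 98.8889
r_1(Δy) = -30.5679 / 98.8889 = -0.309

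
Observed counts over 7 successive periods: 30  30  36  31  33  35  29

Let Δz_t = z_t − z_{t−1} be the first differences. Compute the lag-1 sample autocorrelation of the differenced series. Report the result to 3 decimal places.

-0.450

First differences Δz: 0, 6, -5, 2, 2, -6
Mean of differences = -0.1667
Numerator Σ(Δz_t−Δz̄)(Δz_{t+1}−Δz̄) = -47.1944
Denominator Σ(Δz_t−Δz̄)² = 104.8333
r_1(Δz) = -47.1944 / 104.8333 = -0.450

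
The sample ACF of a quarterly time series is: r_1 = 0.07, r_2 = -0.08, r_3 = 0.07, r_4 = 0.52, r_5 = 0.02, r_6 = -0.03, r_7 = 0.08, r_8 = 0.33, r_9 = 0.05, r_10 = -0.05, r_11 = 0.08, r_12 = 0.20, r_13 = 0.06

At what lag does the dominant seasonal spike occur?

4

The largest autocorrelation is r_4 = 0.52, with weaker echoes at lags 8 (0.33) and 12 (0.20); the remaining lags stay at or below 0.08.
The dominant spike at lag 4 indicates a seasonal period of 4.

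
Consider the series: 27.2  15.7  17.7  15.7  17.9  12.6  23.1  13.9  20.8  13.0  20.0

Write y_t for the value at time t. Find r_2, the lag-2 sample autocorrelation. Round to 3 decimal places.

Mean ȳ = (27.2 + 15.7 + 17.7 + 15.7 + 17.9 + 12.6 + 23.1 + 13.9 + 20.8 + 13.0 + 20.0)/11 = 17.9636
Numerator Σ_{t=1}^{9}(y_t−ȳ)(y_{t+2}−ȳ) = 76.8310
Denominator Σ(y_t−ȳ)² = 204.1255
r_2 = 76.8310 / 204.1255 = 0.376

0.376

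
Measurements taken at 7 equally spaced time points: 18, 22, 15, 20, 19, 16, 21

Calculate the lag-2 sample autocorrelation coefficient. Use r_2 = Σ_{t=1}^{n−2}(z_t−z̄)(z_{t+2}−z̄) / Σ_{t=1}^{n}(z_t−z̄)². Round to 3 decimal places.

0.076

Mean z̄ = (18 + 22 + 15 + 20 + 19 + 16 + 21)/7 = 18.7143
Deviations from mean: -0.7143, 3.2857, -3.7143, 1.2857, 0.2857, -2.7143, 2.2857
Numerator Σ_{t=1}^{5}(z_t−z̄)(z_{t+2}−z̄) = 2.9796
Denominator Σ(z_t−z̄)² = 39.4286
r_2 = 2.9796 / 39.4286 = 0.076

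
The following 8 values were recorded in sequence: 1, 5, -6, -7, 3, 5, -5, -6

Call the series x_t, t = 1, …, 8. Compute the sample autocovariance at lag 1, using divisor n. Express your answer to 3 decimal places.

1.023

Mean x̄ = (1 + 5 − 6 − 7 + 3 + 5 − 5 − 6)/8 = -1.2500
Deviations: 2.2500, 6.2500, -4.7500, -5.7500, 4.2500, 6.2500, -3.7500, -4.7500
Σ_{t=1}^{7}(x_t−x̄)(x_{t+1}−x̄) = 8.1875
γ_1 = 8.1875 / 8 = 1.023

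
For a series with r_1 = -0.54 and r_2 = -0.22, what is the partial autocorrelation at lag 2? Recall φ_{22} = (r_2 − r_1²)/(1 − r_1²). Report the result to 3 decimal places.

φ_{22} = (r_2 − r_1²) / (1 − r_1²)
r_1² = (-0.54)² = 0.2916
Numerator = -0.22 − 0.2916 = -0.5116; denominator = 1 − 0.2916 = 0.7084
φ_{22} = -0.5116 / 0.7084 = -0.722

-0.722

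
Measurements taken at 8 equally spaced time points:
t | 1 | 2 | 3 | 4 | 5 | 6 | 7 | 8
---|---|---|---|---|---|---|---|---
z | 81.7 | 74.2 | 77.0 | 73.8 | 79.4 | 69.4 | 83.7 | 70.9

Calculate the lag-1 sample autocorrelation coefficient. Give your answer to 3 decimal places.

Mean z̄ = (81.7 + 74.2 + 77.0 + 73.8 + 79.4 + 69.4 + 83.7 + 70.9)/8 = 76.2625
Σ(z_t−z̄)(z_{t+1}−z̄) = (-11.2148) + (-1.5211) + (-1.8161) + (-7.7261) + (-21.5311) + (-51.0398) + (-39.8836) = -134.7327
Denominator Σ(z_t−z̄)² = 181.4388
r_1 = -134.7327 / 181.4388 = -0.743

-0.743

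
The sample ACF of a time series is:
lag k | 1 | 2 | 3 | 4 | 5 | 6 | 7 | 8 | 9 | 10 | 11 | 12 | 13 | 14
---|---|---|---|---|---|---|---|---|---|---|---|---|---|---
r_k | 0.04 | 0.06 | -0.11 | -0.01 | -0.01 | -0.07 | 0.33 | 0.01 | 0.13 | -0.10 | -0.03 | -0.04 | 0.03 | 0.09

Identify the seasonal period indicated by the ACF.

7

The largest autocorrelation is r_7 = 0.33; the remaining lags stay at or below 0.13.
The dominant spike at lag 7 indicates a seasonal period of 7.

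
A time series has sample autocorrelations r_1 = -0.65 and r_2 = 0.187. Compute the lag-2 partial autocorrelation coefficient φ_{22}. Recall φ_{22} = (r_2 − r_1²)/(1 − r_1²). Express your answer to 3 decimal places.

φ_{22} = (r_2 − r_1²) / (1 − r_1²)
r_1² = (-0.65)² = 0.4225
Numerator = 0.187 − 0.4225 = -0.2355; denominator = 1 − 0.4225 = 0.5775
φ_{22} = -0.2355 / 0.5775 = -0.408

-0.408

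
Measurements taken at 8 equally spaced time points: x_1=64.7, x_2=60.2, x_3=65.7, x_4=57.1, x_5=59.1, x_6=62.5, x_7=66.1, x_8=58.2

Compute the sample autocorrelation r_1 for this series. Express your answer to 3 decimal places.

-0.353

Mean x̄ = (64.7 + 60.2 + 65.7 + 57.1 + 59.1 + 62.5 + 66.1 + 58.2)/8 = 61.7000
Σ(x_t−x̄)(x_{t+1}−x̄) = (-4.5000) + (-6.0000) + (-18.4000) + (11.9600) + (-2.0800) + (3.5200) + (-15.4000) = -30.9000
Denominator Σ(x_t−x̄)² = 87.4200
r_1 = -30.9000 / 87.4200 = -0.353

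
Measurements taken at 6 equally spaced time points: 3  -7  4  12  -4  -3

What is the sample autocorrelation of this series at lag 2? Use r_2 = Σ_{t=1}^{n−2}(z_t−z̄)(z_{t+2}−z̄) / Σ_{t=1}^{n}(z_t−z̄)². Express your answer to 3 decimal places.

Mean z̄ = (3 − 7 + 4 + 12 − 4 − 3)/6 = 0.8333
Deviations from mean: 2.1667, -7.8333, 3.1667, 11.1667, -4.8333, -3.8333
Numerator Σ_{t=1}^{4}(z_t−z̄)(z_{t+2}−z̄) = -138.7222
Denominator Σ(z_t−z̄)² = 238.8333
r_2 = -138.7222 / 238.8333 = -0.581

-0.581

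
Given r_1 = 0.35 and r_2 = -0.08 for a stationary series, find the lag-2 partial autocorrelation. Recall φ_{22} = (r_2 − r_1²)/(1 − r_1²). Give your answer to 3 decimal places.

φ_{22} = (r_2 − r_1²) / (1 − r_1²)
r_1² = (0.35)² = 0.1225
Numerator = -0.08 − 0.1225 = -0.2025; denominator = 1 − 0.1225 = 0.8775
φ_{22} = -0.2025 / 0.8775 = -0.231

-0.231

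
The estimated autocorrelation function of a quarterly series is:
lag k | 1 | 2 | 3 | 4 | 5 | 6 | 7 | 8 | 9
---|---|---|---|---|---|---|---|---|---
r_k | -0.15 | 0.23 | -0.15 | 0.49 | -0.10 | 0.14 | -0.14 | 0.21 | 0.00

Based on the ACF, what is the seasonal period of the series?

The largest autocorrelation is r_4 = 0.49; the remaining lags stay at or below 0.23.
The dominant spike at lag 4 indicates a seasonal period of 4.

4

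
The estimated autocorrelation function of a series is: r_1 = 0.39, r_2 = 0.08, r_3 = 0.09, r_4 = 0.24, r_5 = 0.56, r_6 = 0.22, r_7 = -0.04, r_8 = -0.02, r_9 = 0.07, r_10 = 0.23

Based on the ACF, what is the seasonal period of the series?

5

The largest autocorrelation is r_5 = 0.56; the remaining lags stay at or below 0.39. The elevated value at lag 1 (0.39), dropping to 0.08 at lag 2, reflects decaying short-term dependence rather than seasonality.
The dominant spike at lag 5 indicates a seasonal period of 5.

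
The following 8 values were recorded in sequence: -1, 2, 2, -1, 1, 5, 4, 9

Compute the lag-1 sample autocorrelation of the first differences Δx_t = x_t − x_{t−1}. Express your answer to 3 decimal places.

First differences Δx: 3, 0, -3, 2, 4, -1, 5
Mean of differences = 1.4286
Numerator Σ(Δx_t−Δx̄)(Δx_{t+1}−Δx̄) = -11.8980
Denominator Σ(Δx_t−Δx̄)² = 49.7143
r_1(Δx) = -11.8980 / 49.7143 = -0.239

-0.239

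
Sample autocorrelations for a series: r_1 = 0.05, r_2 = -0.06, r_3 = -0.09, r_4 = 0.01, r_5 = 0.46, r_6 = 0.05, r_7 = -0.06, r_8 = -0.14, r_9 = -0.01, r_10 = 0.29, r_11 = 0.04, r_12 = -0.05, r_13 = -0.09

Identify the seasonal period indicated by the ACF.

5

The largest autocorrelation is r_5 = 0.46, with a weaker echo at lag 10 (0.29); the remaining lags stay at or below 0.05.
The dominant spike at lag 5 indicates a seasonal period of 5.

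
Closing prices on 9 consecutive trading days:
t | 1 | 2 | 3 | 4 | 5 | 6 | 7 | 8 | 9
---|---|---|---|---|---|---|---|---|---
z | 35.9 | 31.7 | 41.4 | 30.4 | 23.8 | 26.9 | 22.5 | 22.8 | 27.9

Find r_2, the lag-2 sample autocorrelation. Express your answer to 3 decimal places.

Mean z̄ = (35.9 + 31.7 + 41.4 + 30.4 + 23.8 + 26.9 + 22.5 + 22.8 + 27.9)/9 = 29.2556
Σ(z_t−z̄)(z_{t+2}−z̄) = (80.6931) + (2.7975) + (-66.2547) + (-2.6958) + (36.8553) + (15.2064) + (9.1575) = 75.7594
Denominator Σ(z_t−z̄)² = 323.3822
r_2 = 75.7594 / 323.3822 = 0.234

0.234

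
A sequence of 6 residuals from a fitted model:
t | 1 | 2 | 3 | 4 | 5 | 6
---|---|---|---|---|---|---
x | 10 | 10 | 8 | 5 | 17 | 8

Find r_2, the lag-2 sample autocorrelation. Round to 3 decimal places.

-0.081

Mean x̄ = (10 + 10 + 8 + 5 + 17 + 8)/6 = 9.6667
Deviations from mean: 0.3333, 0.3333, -1.6667, -4.6667, 7.3333, -1.6667
Numerator Σ_{t=1}^{4}(x_t−x̄)(x_{t+2}−x̄) = -6.5556
Denominator Σ(x_t−x̄)² = 81.3333
r_2 = -6.5556 / 81.3333 = -0.081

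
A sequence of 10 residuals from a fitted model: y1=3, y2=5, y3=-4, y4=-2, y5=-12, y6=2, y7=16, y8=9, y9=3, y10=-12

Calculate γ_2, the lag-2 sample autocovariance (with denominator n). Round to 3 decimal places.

-22.048

Mean ȳ = (3 + 5 − 4 − 2 − 12 + 2 + 16 + 9 + 3 − 12)/10 = 0.8000
Σ_{t=1}^{8}(y_t−ȳ)(y_{t+2}−ȳ) = -220.4800
γ_2 = -220.4800 / 10 = -22.048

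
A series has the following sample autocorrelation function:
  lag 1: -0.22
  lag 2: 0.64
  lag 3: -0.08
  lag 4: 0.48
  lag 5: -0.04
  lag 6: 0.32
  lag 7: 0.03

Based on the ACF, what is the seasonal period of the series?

2

The largest autocorrelation is r_2 = 0.64, with weaker echoes at lags 4 (0.48) and 6 (0.32); the remaining lags stay at or below 0.03.
The dominant spike at lag 2 indicates a seasonal period of 2.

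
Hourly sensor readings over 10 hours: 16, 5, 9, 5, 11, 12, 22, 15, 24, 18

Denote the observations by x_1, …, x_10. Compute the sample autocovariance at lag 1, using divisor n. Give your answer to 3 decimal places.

Mean x̄ = (16 + 5 + 9 + 5 + 11 + 12 + 22 + 15 + 24 + 18)/10 = 13.7000
Σ_{t=1}^{9}(x_t−x̄)(x_{t+1}−x̄) = 144.2100
γ_1 = 144.2100 / 10 = 14.421

14.421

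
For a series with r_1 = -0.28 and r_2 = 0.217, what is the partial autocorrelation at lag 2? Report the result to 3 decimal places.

0.150

φ_{22} = (r_2 − r_1²) / (1 − r_1²)
r_1² = (-0.28)² = 0.0784
Numerator = 0.217 − 0.0784 = 0.1386; denominator = 1 − 0.0784 = 0.9216
φ_{22} = 0.1386 / 0.9216 = 0.150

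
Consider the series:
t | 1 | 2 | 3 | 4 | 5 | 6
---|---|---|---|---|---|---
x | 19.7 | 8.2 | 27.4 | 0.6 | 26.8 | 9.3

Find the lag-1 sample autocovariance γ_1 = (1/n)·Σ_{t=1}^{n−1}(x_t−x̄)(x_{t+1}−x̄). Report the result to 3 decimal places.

Mean x̄ = (19.7 + 8.2 + 27.4 + 0.6 + 26.8 + 9.3)/6 = 15.3333
Deviations: 4.3667, -7.1333, 12.0667, -14.7333, 11.4667, -6.0333
Σ_{t=1}^{5}(x_t−x̄)(x_{t+1}−x̄) = -533.1311
γ_1 = -533.1311 / 6 = -88.855

-88.855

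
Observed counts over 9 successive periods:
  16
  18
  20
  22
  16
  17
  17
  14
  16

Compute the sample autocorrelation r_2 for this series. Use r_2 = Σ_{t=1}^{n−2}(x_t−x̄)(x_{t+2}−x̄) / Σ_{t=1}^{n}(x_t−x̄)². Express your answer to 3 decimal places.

Mean x̄ = (16 + 18 + 20 + 22 + 16 + 17 + 17 + 14 + 16)/9 = 17.3333
Σ(x_t−x̄)(x_{t+2}−x̄) = (-3.5556) + (3.1111) + (-3.5556) + (-1.5556) + (0.4444) + (1.1111) + (0.4444) = -3.5556
Denominator Σ(x_t−x̄)² = 46.0000
r_2 = -3.5556 / 46.0000 = -0.077

-0.077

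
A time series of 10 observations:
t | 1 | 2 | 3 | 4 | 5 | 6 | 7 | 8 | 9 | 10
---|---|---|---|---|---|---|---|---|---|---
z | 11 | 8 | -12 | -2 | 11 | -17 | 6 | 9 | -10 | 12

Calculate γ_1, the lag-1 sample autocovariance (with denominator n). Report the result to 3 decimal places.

Mean z̄ = (11 + 8 − 12 − 2 + 11 − 17 + 6 + 9 − 10 + 12)/10 = 1.6000
Σ_{t=1}^{9}(z_t−z̄)(z_{t+1}−z̄) = -442.3600
γ_1 = -442.3600 / 10 = -44.236

-44.236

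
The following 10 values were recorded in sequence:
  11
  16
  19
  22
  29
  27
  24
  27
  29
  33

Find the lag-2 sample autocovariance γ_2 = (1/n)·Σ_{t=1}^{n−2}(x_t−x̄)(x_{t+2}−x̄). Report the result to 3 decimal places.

8.702

Mean x̄ = (11 + 16 + 19 + 22 + 29 + 27 + 24 + 27 + 29 + 33)/10 = 23.7000
Σ_{t=1}^{8}(x_t−x̄)(x_{t+2}−x̄) = 87.0200
γ_2 = 87.0200 / 10 = 8.702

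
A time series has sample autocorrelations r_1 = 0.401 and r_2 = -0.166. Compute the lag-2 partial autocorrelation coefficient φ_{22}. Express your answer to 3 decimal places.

φ_{22} = (r_2 − r_1²) / (1 − r_1²)
r_1² = (0.401)² = 0.160801
Numerator = -0.166 − 0.1608 = -0.3268; denominator = 1 − 0.1608 = 0.8392
φ_{22} = -0.3268 / 0.8392 = -0.389

-0.389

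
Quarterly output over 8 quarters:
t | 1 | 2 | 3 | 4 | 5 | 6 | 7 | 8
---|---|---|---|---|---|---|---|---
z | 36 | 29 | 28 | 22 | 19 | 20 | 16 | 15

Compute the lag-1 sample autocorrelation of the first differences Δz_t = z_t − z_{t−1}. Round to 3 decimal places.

-0.400

First differences Δz: -7, -1, -6, -3, 1, -4, -1
Mean of differences = -3.0000
Numerator Σ(Δz_t−Δz̄)(Δz_{t+1}−Δz̄) = -20.0000
Denominator Σ(Δz_t−Δz̄)² = 50.0000
r_1(Δz) = -20.0000 / 50.0000 = -0.400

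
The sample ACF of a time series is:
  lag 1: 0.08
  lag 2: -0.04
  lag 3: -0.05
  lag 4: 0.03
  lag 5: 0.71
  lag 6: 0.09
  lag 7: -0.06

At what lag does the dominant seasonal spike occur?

The largest autocorrelation is r_5 = 0.71; the remaining lags stay at or below 0.09.
The dominant spike at lag 5 indicates a seasonal period of 5.

5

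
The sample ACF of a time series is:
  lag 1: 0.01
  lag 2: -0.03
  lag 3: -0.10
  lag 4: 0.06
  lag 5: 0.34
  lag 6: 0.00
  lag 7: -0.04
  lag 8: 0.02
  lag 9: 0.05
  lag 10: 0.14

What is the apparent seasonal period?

5

The largest autocorrelation is r_5 = 0.34; the remaining lags stay at or below 0.14.
The dominant spike at lag 5 indicates a seasonal period of 5.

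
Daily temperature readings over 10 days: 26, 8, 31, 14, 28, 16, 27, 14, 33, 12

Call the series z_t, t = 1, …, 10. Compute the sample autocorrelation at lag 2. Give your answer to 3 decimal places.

Mean z̄ = (26 + 8 + 31 + 14 + 28 + 16 + 27 + 14 + 33 + 12)/10 = 20.9000
Numerator Σ_{t=1}^{8}(z_t−z̄)(z_{t+2}−z̄) = 458.3800
Denominator Σ(z_t−z̄)² = 726.9000
r_2 = 458.3800 / 726.9000 = 0.631

0.631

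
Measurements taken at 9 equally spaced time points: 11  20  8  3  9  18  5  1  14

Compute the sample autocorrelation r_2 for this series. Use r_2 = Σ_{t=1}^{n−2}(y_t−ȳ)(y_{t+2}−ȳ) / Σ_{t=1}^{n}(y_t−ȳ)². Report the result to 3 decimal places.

-0.627

Mean ȳ = (11 + 20 + 8 + 3 + 9 + 18 + 5 + 1 + 14)/9 = 9.8889
Numerator Σ_{t=1}^{7}(y_t−ȳ)(y_{t+2}−ȳ) = -213.8025
Denominator Σ(y_t−ȳ)² = 340.8889
r_2 = -213.8025 / 340.8889 = -0.627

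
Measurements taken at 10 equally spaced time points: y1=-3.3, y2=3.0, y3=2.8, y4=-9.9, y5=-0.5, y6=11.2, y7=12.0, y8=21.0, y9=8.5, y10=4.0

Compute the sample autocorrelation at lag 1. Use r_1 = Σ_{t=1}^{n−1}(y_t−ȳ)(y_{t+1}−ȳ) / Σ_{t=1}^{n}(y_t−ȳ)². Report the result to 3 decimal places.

Mean ȳ = (-3.3 + 3.0 + 2.8 − 9.9 − 0.5 + 11.2 + 12.0 + 21.0 + 8.5 + 4.0)/10 = 4.8800
Numerator Σ_{t=1}^{9}(y_t−ȳ)(y_{t+1}−ȳ) = 310.4876
Denominator Σ(y_t−ȳ)² = 686.5360
r_1 = 310.4876 / 686.5360 = 0.452

0.452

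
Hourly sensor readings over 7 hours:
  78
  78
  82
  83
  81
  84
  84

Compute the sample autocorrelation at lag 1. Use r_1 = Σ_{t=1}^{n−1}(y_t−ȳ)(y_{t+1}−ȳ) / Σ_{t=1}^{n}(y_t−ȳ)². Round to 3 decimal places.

0.391

Mean ȳ = (78 + 78 + 82 + 83 + 81 + 84 + 84)/7 = 81.4286
Σ(y_t−ȳ)(y_{t+1}−ȳ) = (11.7551) + (-1.9592) + (0.8980) + (-0.6735) + (-1.1020) + (6.6122) = 15.5306
Denominator Σ(y_t−ȳ)² = 39.7143
r_1 = 15.5306 / 39.7143 = 0.391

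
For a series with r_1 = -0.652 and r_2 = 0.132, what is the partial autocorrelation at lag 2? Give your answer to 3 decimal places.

φ_{22} = (r_2 − r_1²) / (1 − r_1²)
r_1² = (-0.652)² = 0.425104
Numerator = 0.132 − 0.4251 = -0.2931; denominator = 1 − 0.4251 = 0.5749
φ_{22} = -0.2931 / 0.5749 = -0.510

-0.510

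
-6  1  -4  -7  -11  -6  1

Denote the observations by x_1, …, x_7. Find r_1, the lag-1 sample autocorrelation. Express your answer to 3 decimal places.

Mean x̄ = (-6 + 1 − 4 − 7 − 11 − 6 + 1)/7 = -4.5714
Deviations from mean: -1.4286, 5.5714, 0.5714, -2.4286, -6.4286, -1.4286, 5.5714
Σ(x_t−x̄)(x_{t+1}−x̄) = (-7.9592) + (3.1837) + (-1.3878) + (15.6122) + (9.1837) + (-7.9592) = 10.6735
Denominator Σ(x_t−x̄)² = 113.7143
r_1 = 10.6735 / 113.7143 = 0.094

0.094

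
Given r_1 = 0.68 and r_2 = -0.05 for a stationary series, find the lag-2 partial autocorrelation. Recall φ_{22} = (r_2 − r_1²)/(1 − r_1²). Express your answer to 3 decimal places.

-0.953

φ_{22} = (r_2 − r_1²) / (1 − r_1²)
r_1² = (0.68)² = 0.4624
Numerator = -0.05 − 0.4624 = -0.5124; denominator = 1 − 0.4624 = 0.5376
φ_{22} = -0.5124 / 0.5376 = -0.953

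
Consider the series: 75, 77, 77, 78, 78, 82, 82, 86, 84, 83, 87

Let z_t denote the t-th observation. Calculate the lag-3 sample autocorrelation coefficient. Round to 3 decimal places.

0.267

Mean z̄ = (75 + 77 + 77 + 78 + 78 + 82 + 82 + 86 + 84 + 83 + 87)/11 = 80.8182
Numerator Σ_{t=1}^{8}(z_t−z̄)(z_{t+3}−z̄) = 43.0826
Denominator Σ(z_t−z̄)² = 161.6364
r_3 = 43.0826 / 161.6364 = 0.267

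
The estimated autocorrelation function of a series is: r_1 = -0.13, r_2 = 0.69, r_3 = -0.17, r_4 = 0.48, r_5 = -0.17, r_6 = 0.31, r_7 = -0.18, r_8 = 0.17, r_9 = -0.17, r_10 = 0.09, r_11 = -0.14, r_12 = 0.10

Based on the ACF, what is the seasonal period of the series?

2

The largest autocorrelation is r_2 = 0.69, with weaker echoes at lags 4 (0.48), 6 (0.31) and 8 (0.17); the remaining lags stay at or below 0.10.
The dominant spike at lag 2 indicates a seasonal period of 2.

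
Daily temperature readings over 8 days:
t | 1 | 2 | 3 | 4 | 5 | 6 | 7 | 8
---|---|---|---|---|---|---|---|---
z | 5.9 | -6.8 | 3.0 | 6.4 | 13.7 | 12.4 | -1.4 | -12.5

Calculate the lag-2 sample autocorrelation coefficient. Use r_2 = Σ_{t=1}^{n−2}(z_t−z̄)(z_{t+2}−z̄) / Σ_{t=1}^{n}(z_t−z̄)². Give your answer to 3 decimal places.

Mean z̄ = (5.9 − 6.8 + 3.0 + 6.4 + 13.7 + 12.4 − 1.4 − 12.5)/8 = 2.5875
Deviations from mean: 3.3125, -9.3875, 0.4125, 3.8125, 11.1125, 9.8125, -3.9875, -15.0875
Numerator Σ_{t=1}^{6}(z_t−z̄)(z_{t+2}−z̄) = -184.7866
Denominator Σ(z_t−z̄)² = 577.1088
r_2 = -184.7866 / 577.1088 = -0.320

-0.320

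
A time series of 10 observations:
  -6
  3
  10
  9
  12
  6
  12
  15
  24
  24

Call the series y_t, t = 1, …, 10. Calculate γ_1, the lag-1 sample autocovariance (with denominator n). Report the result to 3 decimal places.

Mean ȳ = (-6 + 3 + 10 + 9 + 12 + 6 + 12 + 15 + 24 + 24)/10 = 10.9000
Σ_{t=1}^{9}(y_t−ȳ)(y_{t+1}−ȳ) = 359.2900
γ_1 = 359.2900 / 10 = 35.929

35.929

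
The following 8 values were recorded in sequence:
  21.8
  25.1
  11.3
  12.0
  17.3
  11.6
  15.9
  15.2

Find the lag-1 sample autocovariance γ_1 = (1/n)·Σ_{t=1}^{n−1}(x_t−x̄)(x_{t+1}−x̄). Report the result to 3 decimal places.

Mean x̄ = (21.8 + 25.1 + 11.3 + 12.0 + 17.3 + 11.6 + 15.9 + 15.2)/8 = 16.2750
Σ_{t=1}^{7}(x_t−x̄)(x_{t+1}−x̄) = 19.1044
γ_1 = 19.1044 / 8 = 2.388

2.388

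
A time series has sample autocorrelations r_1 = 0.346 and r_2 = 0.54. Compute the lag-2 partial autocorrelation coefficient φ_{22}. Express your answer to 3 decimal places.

0.477

φ_{22} = (r_2 − r_1²) / (1 − r_1²)
r_1² = (0.346)² = 0.119716
Numerator = 0.54 − 0.1197 = 0.4203; denominator = 1 − 0.1197 = 0.8803
φ_{22} = 0.4203 / 0.8803 = 0.477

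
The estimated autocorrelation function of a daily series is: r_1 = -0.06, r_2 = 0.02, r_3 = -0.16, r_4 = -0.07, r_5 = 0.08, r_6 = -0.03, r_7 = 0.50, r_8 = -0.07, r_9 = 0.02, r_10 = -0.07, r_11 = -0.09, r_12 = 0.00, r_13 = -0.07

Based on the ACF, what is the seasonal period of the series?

7

The largest autocorrelation is r_7 = 0.50; the remaining lags stay at or below 0.08.
The dominant spike at lag 7 indicates a seasonal period of 7.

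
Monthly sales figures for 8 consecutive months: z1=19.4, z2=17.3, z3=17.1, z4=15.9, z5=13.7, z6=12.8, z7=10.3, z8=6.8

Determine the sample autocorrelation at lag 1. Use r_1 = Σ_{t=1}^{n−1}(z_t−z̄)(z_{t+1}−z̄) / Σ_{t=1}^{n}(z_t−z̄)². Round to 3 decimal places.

0.535

Mean z̄ = (19.4 + 17.3 + 17.1 + 15.9 + 13.7 + 12.8 + 10.3 + 6.8)/8 = 14.1625
Deviations from mean: 5.2375, 3.1375, 2.9375, 1.7375, -0.4625, -1.3625, -3.8625, -7.3625
Σ(z_t−z̄)(z_{t+1}−z̄) = (16.4327) + (9.2164) + (5.1039) + (-0.8036) + (0.6302) + (5.2627) + (28.4377) = 64.2798
Denominator Σ(z_t−z̄)² = 120.1188
r_1 = 64.2798 / 120.1188 = 0.535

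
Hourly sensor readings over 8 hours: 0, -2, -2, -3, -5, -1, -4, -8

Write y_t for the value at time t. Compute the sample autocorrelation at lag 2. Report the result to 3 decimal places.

Mean ȳ = (0 − 2 − 2 − 3 − 5 − 1 − 4 − 8)/8 = -3.1250
Numerator Σ_{t=1}^{6}(y_t−ȳ)(y_{t+2}−ȳ) = -6.9063
Denominator Σ(y_t−ȳ)² = 44.8750
r_2 = -6.9063 / 44.8750 = -0.154

-0.154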